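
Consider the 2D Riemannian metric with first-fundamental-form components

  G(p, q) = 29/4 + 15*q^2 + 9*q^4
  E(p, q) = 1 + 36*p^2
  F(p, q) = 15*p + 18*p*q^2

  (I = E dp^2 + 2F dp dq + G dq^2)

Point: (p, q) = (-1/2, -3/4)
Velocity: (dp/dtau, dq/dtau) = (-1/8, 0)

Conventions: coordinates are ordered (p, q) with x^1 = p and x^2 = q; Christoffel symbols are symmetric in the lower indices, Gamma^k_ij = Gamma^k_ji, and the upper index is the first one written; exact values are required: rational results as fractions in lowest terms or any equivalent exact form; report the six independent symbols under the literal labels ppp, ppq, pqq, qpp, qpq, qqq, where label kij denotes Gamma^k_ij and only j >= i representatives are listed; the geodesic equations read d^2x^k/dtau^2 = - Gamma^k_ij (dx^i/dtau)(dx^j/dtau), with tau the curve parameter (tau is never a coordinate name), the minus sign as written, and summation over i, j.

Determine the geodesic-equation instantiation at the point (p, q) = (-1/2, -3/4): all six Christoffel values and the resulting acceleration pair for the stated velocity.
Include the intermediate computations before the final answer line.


E = 10, F = -201/16, G = 4745/256 at the point
E_p = -36, E_q = 0, F_p = 201/8, F_q = 27/2, G_p = 0, G_q = -603/16
EG - F^2 = 7049/256;  g^inv = (256/7049) * [[4745/256, 201/16], [201/16, 10]]
first-kind symbols [ij,l] = (1/2)(d_i g_jl + d_j g_il - d_l g_ij): [pp,p] = E_p/2 = -18, [pp,q] = F_p - E_q/2 = 201/8, [pq,p] = E_q/2 = 0, [pq,q] = G_p/2 = 0, [qq,p] = F_q - G_p/2 = 27/2, [qq,q] = G_q/2 = -603/32
Gamma^p_ij = (G*[ij,p] - F*[ij,q])/(EG - F^2), Gamma^q_ij = (E*[ij,q] - F*[ij,p])/(EG - F^2)
Gamma_ppp = -4608/7049, Gamma_ppq = 0, Gamma_pqq = 3456/7049, Gamma_qpp = 6432/7049, Gamma_qpq = 0, Gamma_qqq = -4824/7049
d^2p/dtau^2 = -(Gamma_ppp*(-1/8)^2 + 2*Gamma_ppq*(-1/8)*(0) + Gamma_pqq*(0)^2) = 72/7049
d^2q/dtau^2 = -(Gamma_qpp*(-1/8)^2 + 2*Gamma_qpq*(-1/8)*(0) + Gamma_qqq*(0)^2) = -201/14098

Answer: Gamma_ppp = -4608/7049, Gamma_ppq = 0, Gamma_pqq = 3456/7049, Gamma_qpp = 6432/7049, Gamma_qpq = 0, Gamma_qqq = -4824/7049; accelerations (d^2p/dtau^2, d^2q/dtau^2) = (72/7049, -201/14098)


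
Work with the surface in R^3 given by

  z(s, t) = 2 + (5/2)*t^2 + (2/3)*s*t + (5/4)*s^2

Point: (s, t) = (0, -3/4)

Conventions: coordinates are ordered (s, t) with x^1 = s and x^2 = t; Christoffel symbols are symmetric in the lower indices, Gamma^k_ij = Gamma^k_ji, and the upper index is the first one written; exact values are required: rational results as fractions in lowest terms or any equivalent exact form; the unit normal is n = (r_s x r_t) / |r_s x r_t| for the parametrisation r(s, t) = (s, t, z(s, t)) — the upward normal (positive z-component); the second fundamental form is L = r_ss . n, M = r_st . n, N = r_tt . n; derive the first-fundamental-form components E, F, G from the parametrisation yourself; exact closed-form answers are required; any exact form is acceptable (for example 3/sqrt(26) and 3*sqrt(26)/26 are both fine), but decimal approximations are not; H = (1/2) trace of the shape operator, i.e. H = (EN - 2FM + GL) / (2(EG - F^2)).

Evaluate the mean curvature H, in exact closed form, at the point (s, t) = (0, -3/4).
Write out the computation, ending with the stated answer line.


z_s = -1/2, z_t = -15/4, z_ss = 5/2, z_st = 2/3, z_tt = 5
E = 5/4, F = 15/8, G = 241/16; answer radicand W^2 = 245/16
unnormalised second-form numerators: l = 5/2, m = 2/3, n = 5; L = l/sqrt(245/16), and similarly M = m/sqrt(W^2), N = n/sqrt(W^2)
H = (E*n - 2*F*m + G*l) / (2*(EG - F^2)*sqrt(W^2)); E*n - 2*F*m + G*l = 1325/32, EG - F^2 = 245/16, so H = (265/196)/sqrt(245/16)

Answer: H = 53*sqrt(5)/343


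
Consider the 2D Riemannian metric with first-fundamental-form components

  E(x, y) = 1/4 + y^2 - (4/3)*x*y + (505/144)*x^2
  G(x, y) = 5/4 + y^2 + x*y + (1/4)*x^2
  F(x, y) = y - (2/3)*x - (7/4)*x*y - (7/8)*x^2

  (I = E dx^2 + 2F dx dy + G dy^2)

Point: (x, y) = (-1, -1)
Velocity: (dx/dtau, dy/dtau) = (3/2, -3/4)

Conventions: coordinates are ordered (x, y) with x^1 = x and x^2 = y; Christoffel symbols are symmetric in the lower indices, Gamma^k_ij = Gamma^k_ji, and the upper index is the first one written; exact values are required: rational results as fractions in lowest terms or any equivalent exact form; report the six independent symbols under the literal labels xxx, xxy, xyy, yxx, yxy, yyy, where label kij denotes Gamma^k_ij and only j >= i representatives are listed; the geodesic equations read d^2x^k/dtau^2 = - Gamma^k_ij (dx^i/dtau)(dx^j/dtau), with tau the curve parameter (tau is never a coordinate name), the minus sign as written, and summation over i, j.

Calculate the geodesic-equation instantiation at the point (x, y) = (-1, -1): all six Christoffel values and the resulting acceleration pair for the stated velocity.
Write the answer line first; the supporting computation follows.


Answer: Gamma_xxx = -330/1861, Gamma_xxy = -1950/1861, Gamma_xyy = 4500/1861, Gamma_yxx = 8429/11166, Gamma_yxy = -2047/1861, Gamma_yyy = 3006/1861; accelerations (d^2x/dtau^2, d^2y/dtau^2) = (-24705/7444, -18915/3722)

E = 493/144, F = -71/24, G = 7/2 at the point
E_x = -409/72, E_y = -2/3, F_x = 17/6, F_y = 11/4, G_x = -3/2, G_y = -3
EG - F^2 = 1861/576;  g^inv = (576/1861) * [[7/2, 71/24], [71/24, 493/144]]
first-kind symbols [ij,l] = (1/2)(d_i g_jl + d_j g_il - d_l g_ij): [xx,x] = E_x/2 = -409/144, [xx,y] = F_x - E_y/2 = 19/6, [xy,x] = E_y/2 = -1/3, [xy,y] = G_x/2 = -3/4, [yy,x] = F_y - G_x/2 = 7/2, [yy,y] = G_y/2 = -3/2
Gamma^x_ij = (G*[ij,x] - F*[ij,y])/(EG - F^2), Gamma^y_ij = (E*[ij,y] - F*[ij,x])/(EG - F^2)
Gamma_xxx = -330/1861, Gamma_xxy = -1950/1861, Gamma_xyy = 4500/1861, Gamma_yxx = 8429/11166, Gamma_yxy = -2047/1861, Gamma_yyy = 3006/1861
d^2x/dtau^2 = -(Gamma_xxx*(3/2)^2 + 2*Gamma_xxy*(3/2)*(-3/4) + Gamma_xyy*(-3/4)^2) = -24705/7444
d^2y/dtau^2 = -(Gamma_yxx*(3/2)^2 + 2*Gamma_yxy*(3/2)*(-3/4) + Gamma_yyy*(-3/4)^2) = -18915/3722


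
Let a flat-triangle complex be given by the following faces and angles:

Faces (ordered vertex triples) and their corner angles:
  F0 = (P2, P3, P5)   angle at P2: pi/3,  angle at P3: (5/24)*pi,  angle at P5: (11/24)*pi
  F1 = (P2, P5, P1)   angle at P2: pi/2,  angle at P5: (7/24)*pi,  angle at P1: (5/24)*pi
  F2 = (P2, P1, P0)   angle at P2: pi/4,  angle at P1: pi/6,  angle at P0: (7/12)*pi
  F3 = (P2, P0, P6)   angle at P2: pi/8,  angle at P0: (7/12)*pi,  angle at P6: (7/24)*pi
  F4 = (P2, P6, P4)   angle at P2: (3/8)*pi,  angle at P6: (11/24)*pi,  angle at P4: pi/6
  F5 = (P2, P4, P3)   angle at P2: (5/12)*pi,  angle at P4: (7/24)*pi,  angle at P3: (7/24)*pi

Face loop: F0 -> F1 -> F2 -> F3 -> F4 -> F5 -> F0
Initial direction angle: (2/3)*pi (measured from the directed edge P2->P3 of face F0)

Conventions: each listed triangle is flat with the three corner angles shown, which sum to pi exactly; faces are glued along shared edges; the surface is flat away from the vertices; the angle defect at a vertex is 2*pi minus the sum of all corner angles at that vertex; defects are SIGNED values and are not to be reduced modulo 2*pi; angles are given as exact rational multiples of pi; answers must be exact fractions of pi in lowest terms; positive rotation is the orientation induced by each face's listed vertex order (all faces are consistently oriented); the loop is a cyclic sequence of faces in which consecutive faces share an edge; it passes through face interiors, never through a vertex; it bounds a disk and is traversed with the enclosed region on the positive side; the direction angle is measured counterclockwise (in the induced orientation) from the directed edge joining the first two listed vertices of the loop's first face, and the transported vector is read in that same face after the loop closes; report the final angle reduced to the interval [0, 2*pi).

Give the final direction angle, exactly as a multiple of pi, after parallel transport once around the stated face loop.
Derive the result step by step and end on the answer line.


enclosed vertex P2: corner angles sum to 2*pi, defect = 2*pi - 2*pi = 0
by Gauss-Bonnet the loop rotates the vector by the enclosed defect sum (positive orientation, mod 2*pi)
final angle = (2/3)*pi + 0 = (2/3)*pi (mod 2*pi)

Answer: final direction angle = (2/3)*pi


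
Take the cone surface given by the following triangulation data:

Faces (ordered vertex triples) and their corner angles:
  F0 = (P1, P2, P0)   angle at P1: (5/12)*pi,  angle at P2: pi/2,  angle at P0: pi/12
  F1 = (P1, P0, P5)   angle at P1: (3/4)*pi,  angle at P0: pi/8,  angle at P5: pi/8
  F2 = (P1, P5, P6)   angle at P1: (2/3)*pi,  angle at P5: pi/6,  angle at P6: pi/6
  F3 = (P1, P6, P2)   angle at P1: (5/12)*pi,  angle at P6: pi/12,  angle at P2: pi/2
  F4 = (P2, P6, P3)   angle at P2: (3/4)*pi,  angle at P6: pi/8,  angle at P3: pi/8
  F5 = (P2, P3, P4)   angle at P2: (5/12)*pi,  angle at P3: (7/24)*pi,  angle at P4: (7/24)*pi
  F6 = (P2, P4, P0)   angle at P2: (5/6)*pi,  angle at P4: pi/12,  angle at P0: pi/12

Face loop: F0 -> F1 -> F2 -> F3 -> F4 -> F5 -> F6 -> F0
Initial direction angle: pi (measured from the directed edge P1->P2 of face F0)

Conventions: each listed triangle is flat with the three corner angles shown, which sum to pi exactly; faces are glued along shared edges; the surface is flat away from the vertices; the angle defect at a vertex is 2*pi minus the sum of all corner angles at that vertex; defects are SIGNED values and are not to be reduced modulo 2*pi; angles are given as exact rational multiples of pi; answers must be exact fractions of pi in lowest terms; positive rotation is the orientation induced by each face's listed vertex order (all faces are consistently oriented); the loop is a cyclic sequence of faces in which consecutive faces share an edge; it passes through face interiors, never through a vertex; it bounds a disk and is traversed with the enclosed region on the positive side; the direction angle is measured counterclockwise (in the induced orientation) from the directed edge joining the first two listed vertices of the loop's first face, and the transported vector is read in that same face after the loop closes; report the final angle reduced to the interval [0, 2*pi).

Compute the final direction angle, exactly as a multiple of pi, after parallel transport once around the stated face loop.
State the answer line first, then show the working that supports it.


Answer: final direction angle = (7/4)*pi

enclosed vertex P1: corner angles sum to (9/4)*pi, defect = 2*pi - (9/4)*pi = -pi/4
enclosed vertex P2: corner angles sum to 3*pi, defect = 2*pi - 3*pi = -pi
final direction = starting direction + enclosed defect total, reduced mod 2*pi (induced orientation)
final angle = pi - (5/4)*pi = (7/4)*pi (mod 2*pi)


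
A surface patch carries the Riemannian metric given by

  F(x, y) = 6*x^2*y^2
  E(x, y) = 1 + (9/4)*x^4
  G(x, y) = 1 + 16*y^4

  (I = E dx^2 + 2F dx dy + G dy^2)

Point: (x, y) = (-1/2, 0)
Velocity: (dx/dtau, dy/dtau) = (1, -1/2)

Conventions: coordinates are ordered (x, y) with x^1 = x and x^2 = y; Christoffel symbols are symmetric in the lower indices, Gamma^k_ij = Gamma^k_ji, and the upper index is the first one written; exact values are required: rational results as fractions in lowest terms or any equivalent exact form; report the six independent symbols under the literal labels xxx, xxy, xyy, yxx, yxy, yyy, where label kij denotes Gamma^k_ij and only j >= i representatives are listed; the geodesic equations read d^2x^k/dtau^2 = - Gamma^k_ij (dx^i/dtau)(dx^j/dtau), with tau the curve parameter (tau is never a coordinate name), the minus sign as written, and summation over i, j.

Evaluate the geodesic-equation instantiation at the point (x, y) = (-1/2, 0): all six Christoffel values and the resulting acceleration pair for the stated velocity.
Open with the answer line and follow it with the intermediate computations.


Answer: Gamma_xxx = -36/73, Gamma_xxy = 0, Gamma_xyy = 0, Gamma_yxx = 0, Gamma_yxy = 0, Gamma_yyy = 0; accelerations (d^2x/dtau^2, d^2y/dtau^2) = (36/73, 0)

E = 73/64, F = 0, G = 1 at the point
E_x = -9/8, E_y = 0, F_x = 0, F_y = 0, G_x = 0, G_y = 0
EG - F^2 = 73/64;  g^inv = (64/73) * [[1, 0], [0, 73/64]]
first-kind symbols [ij,l] = (1/2)(d_i g_jl + d_j g_il - d_l g_ij): [xx,x] = E_x/2 = -9/16, [xx,y] = F_x - E_y/2 = 0, [xy,x] = E_y/2 = 0, [xy,y] = G_x/2 = 0, [yy,x] = F_y - G_x/2 = 0, [yy,y] = G_y/2 = 0
Gamma^x_ij = (G*[ij,x] - F*[ij,y])/(EG - F^2), Gamma^y_ij = (E*[ij,y] - F*[ij,x])/(EG - F^2)
Gamma_xxx = -36/73, Gamma_xxy = 0, Gamma_xyy = 0, Gamma_yxx = 0, Gamma_yxy = 0, Gamma_yyy = 0
d^2x/dtau^2 = -(Gamma_xxx*(1)^2 + 2*Gamma_xxy*(1)*(-1/2) + Gamma_xyy*(-1/2)^2) = 36/73
d^2y/dtau^2 = -(Gamma_yxx*(1)^2 + 2*Gamma_yxy*(1)*(-1/2) + Gamma_yyy*(-1/2)^2) = 0


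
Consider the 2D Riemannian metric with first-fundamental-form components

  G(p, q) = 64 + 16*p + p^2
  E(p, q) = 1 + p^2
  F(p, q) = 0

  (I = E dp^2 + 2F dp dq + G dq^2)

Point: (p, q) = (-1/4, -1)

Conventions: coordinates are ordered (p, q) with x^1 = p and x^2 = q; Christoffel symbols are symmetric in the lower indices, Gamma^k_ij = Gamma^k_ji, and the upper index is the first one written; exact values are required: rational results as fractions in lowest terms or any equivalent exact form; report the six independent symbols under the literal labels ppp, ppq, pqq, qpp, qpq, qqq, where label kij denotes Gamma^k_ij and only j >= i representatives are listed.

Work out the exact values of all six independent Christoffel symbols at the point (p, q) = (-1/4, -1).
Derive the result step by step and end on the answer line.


E = 17/16, F = 0, G = 961/16 at the point
E_p = -1/2, E_q = 0, F_p = 0, F_q = 0, G_p = 31/2, G_q = 0
EG - F^2 = 16337/256;  g^inv = (256/16337) * [[961/16, 0], [0, 17/16]]
first-kind symbols [ij,l] = (1/2)(d_i g_jl + d_j g_il - d_l g_ij): [pp,p] = E_p/2 = -1/4, [pp,q] = F_p - E_q/2 = 0, [pq,p] = E_q/2 = 0, [pq,q] = G_p/2 = 31/4, [qq,p] = F_q - G_p/2 = -31/4, [qq,q] = G_q/2 = 0
Gamma^p_ij = (G*[ij,p] - F*[ij,q])/(EG - F^2), Gamma^q_ij = (E*[ij,q] - F*[ij,p])/(EG - F^2)

Answer: Gamma_ppp = -4/17, Gamma_ppq = 0, Gamma_pqq = -124/17, Gamma_qpp = 0, Gamma_qpq = 4/31, Gamma_qqq = 0


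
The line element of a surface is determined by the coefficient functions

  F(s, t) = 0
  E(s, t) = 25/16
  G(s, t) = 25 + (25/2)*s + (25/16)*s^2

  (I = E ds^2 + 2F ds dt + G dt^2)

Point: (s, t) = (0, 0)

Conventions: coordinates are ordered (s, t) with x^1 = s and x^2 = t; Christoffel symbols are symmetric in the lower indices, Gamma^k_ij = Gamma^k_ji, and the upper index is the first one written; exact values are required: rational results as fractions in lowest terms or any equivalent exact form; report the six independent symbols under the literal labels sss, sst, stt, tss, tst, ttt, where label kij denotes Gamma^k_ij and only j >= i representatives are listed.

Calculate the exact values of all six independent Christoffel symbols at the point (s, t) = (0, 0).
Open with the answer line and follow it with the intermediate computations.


Answer: Gamma_sss = 0, Gamma_sst = 0, Gamma_stt = -4, Gamma_tss = 0, Gamma_tst = 1/4, Gamma_ttt = 0

E = 25/16, F = 0, G = 25 at the point
E_s = 0, E_t = 0, F_s = 0, F_t = 0, G_s = 25/2, G_t = 0
EG - F^2 = 625/16;  g^inv = (16/625) * [[25, 0], [0, 25/16]]
first-kind symbols [ij,l] = (1/2)(d_i g_jl + d_j g_il - d_l g_ij): [ss,s] = E_s/2 = 0, [ss,t] = F_s - E_t/2 = 0, [st,s] = E_t/2 = 0, [st,t] = G_s/2 = 25/4, [tt,s] = F_t - G_s/2 = -25/4, [tt,t] = G_t/2 = 0
Gamma^s_ij = (G*[ij,s] - F*[ij,t])/(EG - F^2), Gamma^t_ij = (E*[ij,t] - F*[ij,s])/(EG - F^2)


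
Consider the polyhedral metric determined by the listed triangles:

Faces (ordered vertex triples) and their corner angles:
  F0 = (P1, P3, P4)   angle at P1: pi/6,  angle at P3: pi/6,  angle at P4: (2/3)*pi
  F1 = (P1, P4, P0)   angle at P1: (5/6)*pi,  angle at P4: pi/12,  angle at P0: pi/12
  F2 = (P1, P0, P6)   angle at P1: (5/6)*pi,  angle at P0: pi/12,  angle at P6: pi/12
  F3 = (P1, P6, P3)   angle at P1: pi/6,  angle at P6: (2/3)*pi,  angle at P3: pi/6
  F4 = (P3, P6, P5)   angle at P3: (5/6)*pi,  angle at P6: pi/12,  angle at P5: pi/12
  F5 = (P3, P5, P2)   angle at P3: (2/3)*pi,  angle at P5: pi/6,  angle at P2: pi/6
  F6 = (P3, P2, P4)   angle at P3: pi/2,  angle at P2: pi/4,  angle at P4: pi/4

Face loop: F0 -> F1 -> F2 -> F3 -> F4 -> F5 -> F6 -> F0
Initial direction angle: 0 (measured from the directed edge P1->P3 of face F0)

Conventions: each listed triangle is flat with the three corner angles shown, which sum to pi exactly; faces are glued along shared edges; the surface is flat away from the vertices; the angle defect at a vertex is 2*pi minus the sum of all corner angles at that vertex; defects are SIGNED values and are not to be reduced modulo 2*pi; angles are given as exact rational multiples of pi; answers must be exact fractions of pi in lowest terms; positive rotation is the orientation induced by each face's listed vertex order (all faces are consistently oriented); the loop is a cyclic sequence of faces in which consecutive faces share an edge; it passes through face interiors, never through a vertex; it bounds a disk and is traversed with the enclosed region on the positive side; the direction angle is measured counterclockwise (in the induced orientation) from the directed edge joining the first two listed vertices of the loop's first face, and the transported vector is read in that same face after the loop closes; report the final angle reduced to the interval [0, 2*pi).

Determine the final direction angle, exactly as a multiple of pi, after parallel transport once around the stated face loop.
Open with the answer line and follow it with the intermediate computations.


Answer: final direction angle = (5/3)*pi

enclosed vertex P1: corner angles sum to 2*pi, defect = 2*pi - 2*pi = 0
enclosed vertex P3: corner angles sum to (7/3)*pi, defect = 2*pi - (7/3)*pi = -pi/3
transport around the loop rotates by the sum of enclosed defects; add to the initial angle mod 2*pi
final angle = 0 - pi/3 = (5/3)*pi (mod 2*pi)


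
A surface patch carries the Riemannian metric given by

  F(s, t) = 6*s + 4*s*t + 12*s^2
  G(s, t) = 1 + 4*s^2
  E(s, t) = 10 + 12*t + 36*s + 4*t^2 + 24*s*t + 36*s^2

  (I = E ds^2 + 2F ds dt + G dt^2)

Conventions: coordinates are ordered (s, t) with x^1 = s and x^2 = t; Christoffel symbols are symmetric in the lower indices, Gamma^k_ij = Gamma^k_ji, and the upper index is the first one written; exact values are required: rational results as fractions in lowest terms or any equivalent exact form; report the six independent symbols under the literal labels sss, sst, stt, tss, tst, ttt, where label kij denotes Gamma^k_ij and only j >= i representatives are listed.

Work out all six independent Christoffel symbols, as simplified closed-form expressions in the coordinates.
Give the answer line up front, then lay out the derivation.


Answer: Gamma_sss = (18*s + 6*t + 9)/(20*s^2 + 12*s*t + 18*s + 2*t^2 + 6*t + 5), Gamma_sst = (6*s + 2*t + 3)/(20*s^2 + 12*s*t + 18*s + 2*t^2 + 6*t + 5), Gamma_stt = 0, Gamma_tss = 6*s/(20*s^2 + 12*s*t + 18*s + 2*t^2 + 6*t + 5), Gamma_tst = 2*s/(20*s^2 + 12*s*t + 18*s + 2*t^2 + 6*t + 5), Gamma_ttt = 0

E = 10 + 12*t + 36*s + 4*t^2 + 24*s*t + 36*s^2; F = 6*s + 4*s*t + 12*s^2; G = 1 + 4*s^2
Gamma^k_ij = (1/2) g^{kl} (d_i g_jl + d_j g_il - d_l g_ij), with g^inv = (1/(EG-F^2)) [[G, -F], [-F, E]]
first partials: E_s = 36 + 24*t + 72*s, E_t = 12 + 8*t + 24*s, F_s = 6 + 4*t + 24*s, F_t = 4*s, G_s = 8*s, G_t = 0
D = EG - F^2 = 10 + 12*t + 36*s + 4*t^2 + 24*s*t + 40*s^2
expanded: Gamma^s_ss = (G E_s - 2F F_s + F E_t)/(2D), Gamma^s_st = (G E_t - F G_s)/(2D), Gamma^s_tt = (2G F_t - G G_s - F G_t)/(2D), Gamma^t_ss = (2E F_s - E E_t - F E_s)/(2D), Gamma^t_st = (E G_s - F E_t)/(2D), Gamma^t_tt = (E G_t - 2F F_t + F G_s)/(2D); substitute and cancel common factors


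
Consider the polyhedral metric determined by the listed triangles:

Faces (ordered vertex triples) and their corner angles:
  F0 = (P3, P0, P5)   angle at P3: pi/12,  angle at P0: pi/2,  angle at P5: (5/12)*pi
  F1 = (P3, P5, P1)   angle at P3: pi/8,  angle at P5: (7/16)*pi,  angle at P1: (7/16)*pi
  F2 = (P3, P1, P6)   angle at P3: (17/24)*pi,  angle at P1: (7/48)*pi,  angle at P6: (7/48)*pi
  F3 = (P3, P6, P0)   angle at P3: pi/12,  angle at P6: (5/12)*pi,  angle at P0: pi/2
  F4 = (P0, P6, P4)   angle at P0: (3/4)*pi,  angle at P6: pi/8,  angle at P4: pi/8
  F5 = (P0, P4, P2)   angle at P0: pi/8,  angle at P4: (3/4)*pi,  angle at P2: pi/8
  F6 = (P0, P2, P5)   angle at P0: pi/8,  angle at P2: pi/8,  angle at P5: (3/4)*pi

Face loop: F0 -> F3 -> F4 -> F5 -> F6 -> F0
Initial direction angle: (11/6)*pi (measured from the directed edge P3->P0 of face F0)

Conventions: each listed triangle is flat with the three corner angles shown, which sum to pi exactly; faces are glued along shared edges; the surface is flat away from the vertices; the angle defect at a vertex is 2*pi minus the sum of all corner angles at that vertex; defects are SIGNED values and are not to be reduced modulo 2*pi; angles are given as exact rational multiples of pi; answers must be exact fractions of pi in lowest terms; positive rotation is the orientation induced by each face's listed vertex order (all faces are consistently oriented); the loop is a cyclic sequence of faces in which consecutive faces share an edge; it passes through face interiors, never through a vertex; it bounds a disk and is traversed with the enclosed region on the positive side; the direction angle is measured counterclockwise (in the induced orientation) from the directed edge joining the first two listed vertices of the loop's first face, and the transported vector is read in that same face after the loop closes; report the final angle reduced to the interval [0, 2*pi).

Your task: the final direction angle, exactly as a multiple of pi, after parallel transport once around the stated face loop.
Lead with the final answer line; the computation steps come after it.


Answer: final direction angle = (11/6)*pi

enclosed vertex P0: corner angles sum to 2*pi, defect = 2*pi - 2*pi = 0
by Gauss-Bonnet the loop rotates the vector by the enclosed defect sum (positive orientation, mod 2*pi)
final angle = (11/6)*pi + 0 = (11/6)*pi (mod 2*pi)


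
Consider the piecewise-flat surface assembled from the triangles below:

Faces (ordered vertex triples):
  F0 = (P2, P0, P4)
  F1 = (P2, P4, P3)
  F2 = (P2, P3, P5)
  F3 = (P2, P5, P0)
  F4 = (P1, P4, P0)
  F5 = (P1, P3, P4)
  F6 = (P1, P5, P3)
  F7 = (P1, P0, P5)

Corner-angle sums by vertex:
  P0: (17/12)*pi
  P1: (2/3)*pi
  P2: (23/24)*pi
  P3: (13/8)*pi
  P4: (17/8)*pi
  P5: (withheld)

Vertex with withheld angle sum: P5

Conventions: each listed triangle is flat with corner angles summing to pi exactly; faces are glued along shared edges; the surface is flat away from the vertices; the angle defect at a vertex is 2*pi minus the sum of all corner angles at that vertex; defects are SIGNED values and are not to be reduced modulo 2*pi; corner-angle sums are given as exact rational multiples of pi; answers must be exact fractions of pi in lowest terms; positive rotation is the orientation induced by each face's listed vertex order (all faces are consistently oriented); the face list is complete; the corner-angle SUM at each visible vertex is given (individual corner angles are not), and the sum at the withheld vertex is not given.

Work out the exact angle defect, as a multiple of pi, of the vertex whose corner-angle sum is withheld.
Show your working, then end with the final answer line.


V = 6, E = 12, F = 8; chi = V - E + F = 2
Gauss-Bonnet: total defect = 2*pi*chi = 4*pi; visible defects sum to (77/24)*pi

Answer: defect(P5) = (19/24)*pi


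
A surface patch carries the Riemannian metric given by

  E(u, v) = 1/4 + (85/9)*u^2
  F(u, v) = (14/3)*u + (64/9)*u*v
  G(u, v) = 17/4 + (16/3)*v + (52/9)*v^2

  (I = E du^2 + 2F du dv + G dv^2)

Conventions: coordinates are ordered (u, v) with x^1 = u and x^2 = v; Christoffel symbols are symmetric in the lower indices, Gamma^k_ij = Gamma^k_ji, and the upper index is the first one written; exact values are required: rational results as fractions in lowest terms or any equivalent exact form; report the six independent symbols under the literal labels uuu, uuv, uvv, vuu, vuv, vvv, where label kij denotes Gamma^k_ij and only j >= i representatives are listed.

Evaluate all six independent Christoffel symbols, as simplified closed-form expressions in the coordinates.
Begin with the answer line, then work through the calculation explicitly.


Answer: Gamma_uuu = (576*u*v^2 - 2304*u*v + 2644*u)/(576*u^2*v^2 - 2304*u^2*v + 2644*u^2 + 208*v^2 + 192*v + 153), Gamma_uuv = 0, Gamma_uvv = (-1152*u*v + 2560*u)/(576*u^2*v^2 - 2304*u^2*v + 2644*u^2 + 208*v^2 + 192*v + 153), Gamma_vuu = (256*v + 168)/(576*u^2*v^2 - 2304*u^2*v + 2644*u^2 + 208*v^2 + 192*v + 153), Gamma_vuv = 0, Gamma_vvv = (576*u^2*v - 1152*u^2 + 208*v + 96)/(576*u^2*v^2 - 2304*u^2*v + 2644*u^2 + 208*v^2 + 192*v + 153)

E = 1/4 + (85/9)*u^2; F = (14/3)*u + (64/9)*u*v; G = 17/4 + (16/3)*v + (52/9)*v^2
Gamma^k_ij = (1/2) g^{kl} (d_i g_jl + d_j g_il - d_l g_ij), with g^inv = (1/(EG-F^2)) [[G, -F], [-F, E]]
first partials: E_u = (170/9)*u, E_v = 0, F_u = 14/3 + (64/9)*v, F_v = (64/9)*u, G_u = 0, G_v = 16/3 + (104/9)*v
D = EG - F^2 = 17/16 + (4/3)*v + (13/9)*v^2 + (661/36)*u^2 - 16*u^2*v + 4*u^2*v^2
expanded: Gamma^u_uu = (G E_u - 2F F_u + F E_v)/(2D), Gamma^u_uv = (G E_v - F G_u)/(2D), Gamma^u_vv = (2G F_v - G G_u - F G_v)/(2D), Gamma^v_uu = (2E F_u - E E_v - F E_u)/(2D), Gamma^v_uv = (E G_u - F E_v)/(2D), Gamma^v_vv = (E G_v - 2F F_v + F G_u)/(2D); substitute and cancel common factors


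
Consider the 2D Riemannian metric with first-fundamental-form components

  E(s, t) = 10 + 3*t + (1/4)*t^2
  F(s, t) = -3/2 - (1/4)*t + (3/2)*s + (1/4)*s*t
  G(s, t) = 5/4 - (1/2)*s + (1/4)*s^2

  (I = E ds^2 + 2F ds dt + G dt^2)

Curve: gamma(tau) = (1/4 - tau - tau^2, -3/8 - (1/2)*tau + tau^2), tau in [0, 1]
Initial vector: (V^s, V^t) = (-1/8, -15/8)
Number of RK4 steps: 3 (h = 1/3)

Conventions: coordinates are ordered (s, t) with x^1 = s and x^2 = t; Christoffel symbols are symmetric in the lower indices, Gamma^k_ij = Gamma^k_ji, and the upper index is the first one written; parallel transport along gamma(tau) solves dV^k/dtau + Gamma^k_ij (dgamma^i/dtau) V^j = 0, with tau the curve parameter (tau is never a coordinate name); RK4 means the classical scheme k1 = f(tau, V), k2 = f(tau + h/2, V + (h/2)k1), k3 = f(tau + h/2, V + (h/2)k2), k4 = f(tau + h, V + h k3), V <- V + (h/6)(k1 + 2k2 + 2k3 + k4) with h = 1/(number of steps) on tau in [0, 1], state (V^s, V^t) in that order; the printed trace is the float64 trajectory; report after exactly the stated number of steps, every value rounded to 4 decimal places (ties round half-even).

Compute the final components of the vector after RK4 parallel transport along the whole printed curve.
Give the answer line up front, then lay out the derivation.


Answer: V^s = -0.6092, V^t = -1.7356

gamma'(tau) = (-1 - 2*tau, -1/2 + 2*tau); f(tau, V)^k = -Gamma^k_ij(gamma(tau)) gamma'^i(tau) V^j; h = 1/3; intermediate values shown to 6 dp
curve data and Christoffel symbols at the stage parameters:
  tau = 0.000000: gamma = (0.250000, -0.375000), gamma' = (-1.000000, -0.500000); Gamma_sss = 0.000000, Gamma_sst = 0.155373, Gamma_stt = 0.000000, Gamma_tss = 0.000000, Gamma_tst = -0.020716, Gamma_ttt = 0.000000
  tau = 0.166667: gamma = (0.055556, -0.430556), gamma' = (-1.333333, -0.166667); Gamma_sss = 0.000000, Gamma_sst = 0.155092, Gamma_stt = 0.000000, Gamma_tss = 0.000000, Gamma_tst = -0.026300, Gamma_ttt = 0.000000
  tau = 0.333333: gamma = (-0.194444, -0.430556), gamma' = (-1.666667, 0.166667); Gamma_sss = 0.000000, Gamma_sst = 0.152816, Gamma_stt = 0.000000, Gamma_tss = 0.000000, Gamma_tst = -0.032774, Gamma_ttt = 0.000000
  tau = 0.500000: gamma = (-0.500000, -0.375000), gamma' = (-2.000000, 0.500000); Gamma_sss = 0.000000, Gamma_sst = 0.148454, Gamma_stt = 0.000000, Gamma_tss = 0.000000, Gamma_tst = -0.039588, Gamma_ttt = 0.000000
  tau = 0.666667: gamma = (-0.861111, -0.263889), gamma' = (-2.333333, 0.833333); Gamma_sss = 0.000000, Gamma_sst = 0.142100, Gamma_stt = 0.000000, Gamma_tss = 0.000000, Gamma_tst = -0.046105, Gamma_ttt = 0.000000
  tau = 0.833333: gamma = (-1.277778, -0.097222), gamma' = (-2.666667, 1.166667); Gamma_sss = 0.000000, Gamma_sst = 0.134059, Gamma_stt = 0.000000, Gamma_tss = 0.000000, Gamma_tst = -0.051731, Gamma_ttt = 0.000000
  tau = 1.000000: gamma = (-1.750000, 0.125000), gamma' = (-3.000000, 1.500000); Gamma_sss = 0.000000, Gamma_sst = 0.124801, Gamma_stt = 0.000000, Gamma_tss = 0.000000, Gamma_tst = -0.056033, Gamma_ttt = 0.000000
step 0: V^s = -0.1250, V^t = -1.8750
step 1: k1 = (-0.301036, 0.040138), k2 = (-0.390874, 0.066283), k3 = (-0.390359, 0.066196), k4 = (-0.465433, 0.099818); V <- V + (h/6)(k1 + 2k2 + 2k3 + k4): V^s = -0.2544, V^t = -1.8525
step 2: k1 = (-0.465342, 0.099799), k2 = (-0.520445, 0.138785), k3 = (-0.517834, 0.138089), k4 = (-0.548404, 0.177932); V <- V + (h/6)(k1 + 2k2 + 2k3 + k4): V^s = -0.4261, V^t = -1.8063
step 3: k1 = (-0.548459, 0.177950), k2 = (-0.554204, 0.213857), k3 = (-0.551915, 0.212974), k4 = (-0.535509, 0.240432); V <- V + (h/6)(k1 + 2k2 + 2k3 + k4): V^s = -0.6092, V^t = -1.7356


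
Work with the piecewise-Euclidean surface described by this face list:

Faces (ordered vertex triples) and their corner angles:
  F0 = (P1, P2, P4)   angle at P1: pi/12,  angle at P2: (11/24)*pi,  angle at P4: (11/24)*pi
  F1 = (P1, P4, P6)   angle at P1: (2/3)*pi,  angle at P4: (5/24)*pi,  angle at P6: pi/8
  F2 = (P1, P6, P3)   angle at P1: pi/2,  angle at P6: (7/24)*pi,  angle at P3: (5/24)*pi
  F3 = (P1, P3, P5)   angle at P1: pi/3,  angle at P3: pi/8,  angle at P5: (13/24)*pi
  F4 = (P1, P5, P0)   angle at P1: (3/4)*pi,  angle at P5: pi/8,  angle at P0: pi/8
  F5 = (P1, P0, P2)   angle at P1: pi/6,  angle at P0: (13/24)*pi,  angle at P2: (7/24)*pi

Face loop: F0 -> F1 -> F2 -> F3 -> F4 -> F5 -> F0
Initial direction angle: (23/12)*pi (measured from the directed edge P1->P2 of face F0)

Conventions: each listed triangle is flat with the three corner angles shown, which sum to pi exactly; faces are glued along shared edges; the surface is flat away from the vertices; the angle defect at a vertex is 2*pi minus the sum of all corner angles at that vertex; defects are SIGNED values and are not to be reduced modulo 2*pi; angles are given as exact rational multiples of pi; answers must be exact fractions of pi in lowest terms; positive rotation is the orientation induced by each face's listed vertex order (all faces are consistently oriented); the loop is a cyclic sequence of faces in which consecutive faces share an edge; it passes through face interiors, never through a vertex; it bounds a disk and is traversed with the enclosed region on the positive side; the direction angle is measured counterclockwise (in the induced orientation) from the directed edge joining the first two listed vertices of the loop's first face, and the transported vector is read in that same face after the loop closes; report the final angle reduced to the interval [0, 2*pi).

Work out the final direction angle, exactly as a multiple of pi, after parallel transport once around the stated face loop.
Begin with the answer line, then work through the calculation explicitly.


Answer: final direction angle = (17/12)*pi

enclosed vertex P1: corner angles sum to (5/2)*pi, defect = 2*pi - (5/2)*pi = -pi/2
holonomy = initial angle + sum of enclosed defects (mod 2*pi), positive in the induced orientation
final angle = (23/12)*pi - pi/2 = (17/12)*pi (mod 2*pi)


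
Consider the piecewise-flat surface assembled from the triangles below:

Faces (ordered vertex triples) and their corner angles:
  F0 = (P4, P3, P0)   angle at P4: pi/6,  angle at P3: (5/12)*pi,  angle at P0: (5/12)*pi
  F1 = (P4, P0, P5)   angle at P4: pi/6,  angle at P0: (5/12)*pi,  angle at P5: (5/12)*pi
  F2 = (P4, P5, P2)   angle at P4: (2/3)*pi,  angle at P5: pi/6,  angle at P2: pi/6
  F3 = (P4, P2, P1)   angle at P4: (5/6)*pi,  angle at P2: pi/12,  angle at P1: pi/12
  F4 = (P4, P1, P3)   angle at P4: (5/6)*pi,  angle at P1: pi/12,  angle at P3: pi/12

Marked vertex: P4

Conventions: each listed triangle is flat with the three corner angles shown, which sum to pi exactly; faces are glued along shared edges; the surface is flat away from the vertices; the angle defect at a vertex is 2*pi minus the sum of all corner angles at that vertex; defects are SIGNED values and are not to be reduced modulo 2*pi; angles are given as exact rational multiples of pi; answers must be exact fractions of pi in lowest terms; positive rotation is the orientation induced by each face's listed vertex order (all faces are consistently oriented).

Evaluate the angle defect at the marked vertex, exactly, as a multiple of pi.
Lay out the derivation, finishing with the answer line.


Sum of corner angles at P4: (8/3)*pi
defect = 2*pi - (8/3)*pi

Answer: defect(P4) = (-2/3)*pi


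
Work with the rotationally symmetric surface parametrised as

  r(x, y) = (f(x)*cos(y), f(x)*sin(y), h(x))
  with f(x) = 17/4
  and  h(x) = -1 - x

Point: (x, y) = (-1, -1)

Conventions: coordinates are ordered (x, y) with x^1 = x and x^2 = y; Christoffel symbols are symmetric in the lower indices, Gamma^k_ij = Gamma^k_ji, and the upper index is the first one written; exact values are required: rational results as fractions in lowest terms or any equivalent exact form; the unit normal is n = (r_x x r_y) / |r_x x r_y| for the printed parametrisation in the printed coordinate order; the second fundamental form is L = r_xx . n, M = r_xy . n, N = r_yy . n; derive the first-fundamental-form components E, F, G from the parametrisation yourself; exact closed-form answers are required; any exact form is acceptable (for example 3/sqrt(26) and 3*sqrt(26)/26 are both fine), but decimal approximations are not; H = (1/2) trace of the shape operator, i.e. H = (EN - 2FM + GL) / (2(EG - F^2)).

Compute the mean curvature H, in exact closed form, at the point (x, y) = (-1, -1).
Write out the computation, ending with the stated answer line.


f = 17/4, f' = 0, f'' = 0, h' = -1, h'' = 0
E = 1, F = 0, G = 289/16; answer radicand W^2 = 1
unnormalised second-form numerators: l = 0, m = 0, n = -17/4; L = l/sqrt(1), and similarly M = m/sqrt(W^2), N = n/sqrt(W^2)
H = (E*n - 2*F*m + G*l) / (2*(EG - F^2)*sqrt(W^2)); E*n - 2*F*m + G*l = -17/4, EG - F^2 = 289/16, so H = (-2/17)/sqrt(1)

Answer: H = -2/17


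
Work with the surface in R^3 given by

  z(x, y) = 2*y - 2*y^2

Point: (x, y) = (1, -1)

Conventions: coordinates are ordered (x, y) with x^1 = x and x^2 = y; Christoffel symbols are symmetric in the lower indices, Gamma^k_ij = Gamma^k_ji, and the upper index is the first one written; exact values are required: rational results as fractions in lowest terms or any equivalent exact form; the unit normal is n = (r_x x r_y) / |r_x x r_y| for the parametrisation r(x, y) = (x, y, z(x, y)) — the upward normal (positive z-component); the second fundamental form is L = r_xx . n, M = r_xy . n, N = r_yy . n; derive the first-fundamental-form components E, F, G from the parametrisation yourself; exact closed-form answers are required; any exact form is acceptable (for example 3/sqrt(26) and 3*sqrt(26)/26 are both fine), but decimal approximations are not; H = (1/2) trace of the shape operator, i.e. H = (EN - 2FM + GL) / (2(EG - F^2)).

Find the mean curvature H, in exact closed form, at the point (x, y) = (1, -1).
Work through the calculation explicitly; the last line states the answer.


z_x = 0, z_y = 6, z_xx = 0, z_xy = 0, z_yy = -4
E = 1, F = 0, G = 37; answer radicand W^2 = 37
unnormalised second-form numerators: l = 0, m = 0, n = -4; L = l/sqrt(37), and similarly M = m/sqrt(W^2), N = n/sqrt(W^2)
H = (E*n - 2*F*m + G*l) / (2*(EG - F^2)*sqrt(W^2)); E*n - 2*F*m + G*l = -4, EG - F^2 = 37, so H = (-2/37)/sqrt(37)

Answer: H = -2*sqrt(37)/1369


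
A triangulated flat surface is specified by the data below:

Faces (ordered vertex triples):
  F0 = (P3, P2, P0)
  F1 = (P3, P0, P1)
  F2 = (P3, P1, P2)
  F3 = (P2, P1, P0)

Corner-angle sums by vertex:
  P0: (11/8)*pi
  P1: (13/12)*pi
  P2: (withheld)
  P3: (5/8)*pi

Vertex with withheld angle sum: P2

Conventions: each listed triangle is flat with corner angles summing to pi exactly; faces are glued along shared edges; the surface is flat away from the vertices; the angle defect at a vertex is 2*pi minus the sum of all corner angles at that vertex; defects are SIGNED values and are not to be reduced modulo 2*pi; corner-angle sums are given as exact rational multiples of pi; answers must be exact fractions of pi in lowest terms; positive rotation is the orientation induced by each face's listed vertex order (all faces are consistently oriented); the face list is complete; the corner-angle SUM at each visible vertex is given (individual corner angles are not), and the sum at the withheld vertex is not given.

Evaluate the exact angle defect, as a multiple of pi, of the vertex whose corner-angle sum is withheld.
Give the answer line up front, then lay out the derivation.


Answer: defect(P2) = (13/12)*pi

V = 4, E = 6, F = 4; chi = V - E + F = 2
Gauss-Bonnet: total defect = 2*pi*chi = 4*pi; visible defects sum to (35/12)*pi


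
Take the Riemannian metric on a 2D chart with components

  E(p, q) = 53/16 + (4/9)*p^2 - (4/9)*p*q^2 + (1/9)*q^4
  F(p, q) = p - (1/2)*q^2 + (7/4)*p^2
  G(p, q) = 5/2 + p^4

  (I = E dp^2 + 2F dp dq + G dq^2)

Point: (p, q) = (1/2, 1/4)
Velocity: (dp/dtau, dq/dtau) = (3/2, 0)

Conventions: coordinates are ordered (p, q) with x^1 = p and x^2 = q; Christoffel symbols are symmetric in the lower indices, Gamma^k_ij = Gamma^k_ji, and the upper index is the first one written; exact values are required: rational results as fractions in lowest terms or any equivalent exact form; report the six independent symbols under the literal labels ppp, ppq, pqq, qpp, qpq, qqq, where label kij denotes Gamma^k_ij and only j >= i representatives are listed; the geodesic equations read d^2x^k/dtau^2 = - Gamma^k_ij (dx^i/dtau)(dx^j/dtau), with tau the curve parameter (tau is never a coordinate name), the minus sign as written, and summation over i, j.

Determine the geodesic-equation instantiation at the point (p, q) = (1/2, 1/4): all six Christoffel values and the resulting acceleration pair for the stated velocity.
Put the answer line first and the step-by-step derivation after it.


Answer: Gamma_ppp = -24644/97287, Gamma_ppq = -4424/97287, Gamma_pqq = -5248/32429, Gamma_qpp = 230197/194574, Gamma_qpq = 11056/97287, Gamma_qqq = 1856/32429; accelerations (d^2p/dtau^2, d^2q/dtau^2) = (18483/32429, -690591/259432)

E = 873/256, F = 29/32, G = 41/16 at the point
E_p = 5/12, E_q = -5/48, F_p = 11/4, F_q = -1/4, G_p = 1/2, G_q = 0
EG - F^2 = 32429/4096;  g^inv = (4096/32429) * [[41/16, -29/32], [-29/32, 873/256]]
first-kind symbols [ij,l] = (1/2)(d_i g_jl + d_j g_il - d_l g_ij): [pp,p] = E_p/2 = 5/24, [pp,q] = F_p - E_q/2 = 269/96, [pq,p] = E_q/2 = -5/96, [pq,q] = G_p/2 = 1/4, [qq,p] = F_q - G_p/2 = -1/2, [qq,q] = G_q/2 = 0
Gamma^p_ij = (G*[ij,p] - F*[ij,q])/(EG - F^2), Gamma^q_ij = (E*[ij,q] - F*[ij,p])/(EG - F^2)
Gamma_ppp = -24644/97287, Gamma_ppq = -4424/97287, Gamma_pqq = -5248/32429, Gamma_qpp = 230197/194574, Gamma_qpq = 11056/97287, Gamma_qqq = 1856/32429
d^2p/dtau^2 = -(Gamma_ppp*(3/2)^2 + 2*Gamma_ppq*(3/2)*(0) + Gamma_pqq*(0)^2) = 18483/32429
d^2q/dtau^2 = -(Gamma_qpp*(3/2)^2 + 2*Gamma_qpq*(3/2)*(0) + Gamma_qqq*(0)^2) = -690591/259432


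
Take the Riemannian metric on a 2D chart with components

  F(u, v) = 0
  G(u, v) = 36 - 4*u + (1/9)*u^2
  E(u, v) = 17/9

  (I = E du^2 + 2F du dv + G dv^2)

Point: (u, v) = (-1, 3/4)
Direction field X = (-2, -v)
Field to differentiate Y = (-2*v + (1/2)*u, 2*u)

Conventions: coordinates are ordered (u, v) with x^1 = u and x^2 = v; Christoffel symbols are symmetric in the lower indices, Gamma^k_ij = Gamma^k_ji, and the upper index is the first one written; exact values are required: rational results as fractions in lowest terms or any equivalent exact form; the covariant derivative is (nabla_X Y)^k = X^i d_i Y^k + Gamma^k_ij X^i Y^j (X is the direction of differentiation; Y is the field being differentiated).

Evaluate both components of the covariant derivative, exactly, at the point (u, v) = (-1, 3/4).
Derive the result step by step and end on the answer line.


E = 17/9, F = 0, G = 361/9 at the point
E_u = 0, E_v = 0, F_u = 0, F_v = 0, G_u = -38/9, G_v = 0
EG - F^2 = 6137/81;  g^inv = (81/6137) * [[361/9, 0], [0, 17/9]]
first-kind symbols [ij,l] = (1/2)(d_i g_jl + d_j g_il - d_l g_ij): [uu,u] = E_u/2 = 0, [uu,v] = F_u - E_v/2 = 0, [uv,u] = E_v/2 = 0, [uv,v] = G_u/2 = -19/9, [vv,u] = F_v - G_u/2 = 19/9, [vv,v] = G_v/2 = 0
Gamma^u_ij = (G*[ij,u] - F*[ij,v])/(EG - F^2), Gamma^v_ij = (E*[ij,v] - F*[ij,u])/(EG - F^2)
Gamma_uuu = 0, Gamma_uuv = 0, Gamma_uvv = 19/17, Gamma_vuu = 0, Gamma_vuv = -1/19, Gamma_vvv = 0
X = (-2, -3/4), Y = (-2, -2) at the point

Answer: (nabla_X Y)^u = 37/17, (nabla_X Y)^v = -163/38
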